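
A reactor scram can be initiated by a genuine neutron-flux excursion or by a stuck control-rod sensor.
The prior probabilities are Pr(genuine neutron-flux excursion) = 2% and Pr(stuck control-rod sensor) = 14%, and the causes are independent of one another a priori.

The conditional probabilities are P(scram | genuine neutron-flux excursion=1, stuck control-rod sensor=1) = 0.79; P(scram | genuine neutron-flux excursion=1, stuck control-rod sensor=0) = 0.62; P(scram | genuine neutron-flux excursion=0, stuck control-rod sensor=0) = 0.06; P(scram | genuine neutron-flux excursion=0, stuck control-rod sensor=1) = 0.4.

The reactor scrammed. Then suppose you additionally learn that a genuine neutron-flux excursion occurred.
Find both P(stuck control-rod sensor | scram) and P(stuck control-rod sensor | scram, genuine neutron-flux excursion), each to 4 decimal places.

P(scram) = 0.06×0.98×0.86 + 0.4×0.98×0.14 + 0.62×0.02×0.86 + 0.79×0.02×0.14 = 0.050568 + 0.054880 + 0.010664 + 0.002212 = 0.118324
Of this, 0.057092 comes from 0.054880 + 0.002212 (the stuck control-rod sensor=true cases).
P(stuck control-rod sensor | scram) = 0.057092 / 0.118324 ≈ 0.4825

Now condition on the additional information:
P(scram | genuine neutron-flux excursion) = 0.62×0.86 + 0.79×0.14 = 0.533200 + 0.110600 = 0.643800
The stuck control-rod sensor-present share is 0.79×0.14 = 0.110600.
Hence the posterior is 0.110600/0.643800 ≈ 0.1718.
The drop from 0.4825 to 0.1718 is the explaining-away (discounting) effect.

P(stuck control-rod sensor | scram) ≈ 0.4825; P(stuck control-rod sensor | scram, genuine neutron-flux excursion) ≈ 0.1718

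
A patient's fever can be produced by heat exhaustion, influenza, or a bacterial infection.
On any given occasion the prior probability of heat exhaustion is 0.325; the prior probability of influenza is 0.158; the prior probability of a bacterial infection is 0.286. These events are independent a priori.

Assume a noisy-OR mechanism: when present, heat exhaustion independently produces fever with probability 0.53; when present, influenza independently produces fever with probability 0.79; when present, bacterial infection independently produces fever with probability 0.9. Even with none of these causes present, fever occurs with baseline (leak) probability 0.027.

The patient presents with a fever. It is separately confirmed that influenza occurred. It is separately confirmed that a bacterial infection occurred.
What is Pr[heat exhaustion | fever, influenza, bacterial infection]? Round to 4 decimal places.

Pr[heat exhaustion | fever, influenza, bacterial infection] ≈ 0.3274

Under noisy-OR, P(fever | causes) = 1 − (1−0.027)·∏(1−qᵢ) over the active causes.
P(fever | influenza, bacterial infection) = 0.979567*0.675 + 0.990396*0.325 = 0.661208 + 0.321879 = 0.983087
Of this, 0.321879 comes from 0.990396*0.325 (the heat exhaustion=true cases).
P(heat exhaustion | fever, influenza, bacterial infection) = 0.321879 / 0.983087 ≈ 0.3274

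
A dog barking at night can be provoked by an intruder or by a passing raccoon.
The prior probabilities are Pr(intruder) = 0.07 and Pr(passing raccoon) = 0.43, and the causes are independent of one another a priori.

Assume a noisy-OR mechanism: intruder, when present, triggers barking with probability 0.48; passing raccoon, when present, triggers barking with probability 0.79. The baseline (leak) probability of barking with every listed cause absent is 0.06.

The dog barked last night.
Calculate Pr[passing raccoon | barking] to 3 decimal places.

Under noisy-OR, P(barking | causes) = 1 − (1−0.06)·∏(1−qᵢ) over the active causes.
Weight on passing raccoon=true, given the evidence: 0.320960 + 0.027010 = 0.347970
The normalizing constant is 0.06·0.93·0.57 + 0.8026·0.93·0.43 + 0.5112·0.07·0.57 + 0.897352·0.07·0.43 = 0.400173
Posterior = 0.347970 / 0.400173 ≈ 0.870

Pr[passing raccoon | barking] ≈ 0.870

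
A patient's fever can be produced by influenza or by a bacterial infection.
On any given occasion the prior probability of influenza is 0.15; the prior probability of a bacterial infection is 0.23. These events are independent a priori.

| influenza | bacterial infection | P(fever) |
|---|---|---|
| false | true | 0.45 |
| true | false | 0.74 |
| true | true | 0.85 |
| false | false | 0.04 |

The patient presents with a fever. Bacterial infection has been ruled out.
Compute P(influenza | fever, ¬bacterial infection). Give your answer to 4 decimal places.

P(influenza | fever, ¬bacterial infection) ≈ 0.7655

Enumerate both values of influenza and weight by the priors:
  P(fever | ¬bacterial infection) = 0.04*0.85 + 0.74*0.15
        = 0.034000 + 0.111000 = 0.145000
Keeping only the influenza-present terms gives 0.111000, so
  P(influenza | fever, ¬bacterial infection) = 0.111000 / 0.145000 ≈ 0.7655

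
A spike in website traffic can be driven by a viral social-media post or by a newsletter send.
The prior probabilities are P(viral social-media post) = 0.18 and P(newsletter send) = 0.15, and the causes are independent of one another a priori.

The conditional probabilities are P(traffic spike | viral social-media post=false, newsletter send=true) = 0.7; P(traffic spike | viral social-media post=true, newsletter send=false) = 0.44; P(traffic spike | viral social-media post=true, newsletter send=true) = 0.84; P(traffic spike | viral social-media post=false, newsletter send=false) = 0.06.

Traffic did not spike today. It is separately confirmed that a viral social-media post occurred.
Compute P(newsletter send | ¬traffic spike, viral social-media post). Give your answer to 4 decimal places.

Weight on newsletter send=true, given the evidence: 0.16·0.15 = 0.024000
Normalizer over all consistent configurations: 0.56·0.85 + 0.16·0.15 = 0.500000
Posterior = 0.024000 / 0.500000 ≈ 0.0480

P(newsletter send | ¬traffic spike, viral social-media post) ≈ 0.0480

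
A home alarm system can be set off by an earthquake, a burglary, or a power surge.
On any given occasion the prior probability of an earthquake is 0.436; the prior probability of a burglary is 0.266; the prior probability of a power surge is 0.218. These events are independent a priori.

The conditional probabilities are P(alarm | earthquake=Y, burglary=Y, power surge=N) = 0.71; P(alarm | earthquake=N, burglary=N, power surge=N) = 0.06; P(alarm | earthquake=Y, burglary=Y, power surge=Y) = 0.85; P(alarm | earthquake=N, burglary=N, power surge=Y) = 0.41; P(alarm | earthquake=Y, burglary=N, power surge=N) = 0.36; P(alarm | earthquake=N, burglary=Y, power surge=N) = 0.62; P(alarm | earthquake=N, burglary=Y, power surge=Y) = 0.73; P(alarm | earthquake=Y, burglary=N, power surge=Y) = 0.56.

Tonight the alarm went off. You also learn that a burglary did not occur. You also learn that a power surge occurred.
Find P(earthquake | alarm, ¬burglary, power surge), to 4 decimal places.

P(earthquake | alarm, ¬burglary, power surge) ≈ 0.5136

Enumerate both values of earthquake and weight by the priors:
  P(alarm | ¬burglary, power surge) = 0.41×0.564 + 0.56×0.436
        = 0.231240 + 0.244160 = 0.475400
The terms with earthquake present sum to 0.244160, so
  P(earthquake | alarm, ¬burglary, power surge) = 0.244160 / 0.475400 ≈ 0.5136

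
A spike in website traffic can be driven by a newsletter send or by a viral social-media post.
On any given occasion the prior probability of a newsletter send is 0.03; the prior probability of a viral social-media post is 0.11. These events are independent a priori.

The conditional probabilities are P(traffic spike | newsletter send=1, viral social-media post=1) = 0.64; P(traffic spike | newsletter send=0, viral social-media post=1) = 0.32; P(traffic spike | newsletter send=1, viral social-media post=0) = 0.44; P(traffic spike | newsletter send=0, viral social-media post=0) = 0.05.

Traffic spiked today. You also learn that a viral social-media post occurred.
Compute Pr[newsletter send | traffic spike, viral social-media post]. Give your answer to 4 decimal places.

By total probability over both values of newsletter send:
  P(traffic spike | viral social-media post) = 0.32·0.97 + 0.64·0.03
        = 0.310400 + 0.019200 = 0.329600
Configurations with newsletter send contribute 0.019200, so
  P(newsletter send | traffic spike, viral social-media post) = 0.019200 / 0.329600 ≈ 0.0583

Pr[newsletter send | traffic spike, viral social-media post] ≈ 0.0583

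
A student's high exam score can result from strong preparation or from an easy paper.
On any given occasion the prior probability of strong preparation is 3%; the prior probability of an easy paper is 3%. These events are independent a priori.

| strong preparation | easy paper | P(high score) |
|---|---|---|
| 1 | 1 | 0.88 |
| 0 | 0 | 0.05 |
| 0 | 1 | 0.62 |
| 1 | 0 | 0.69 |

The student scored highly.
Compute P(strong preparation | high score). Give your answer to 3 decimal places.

Sum P(high score|·) weighted by the priors over the 4 (strong preparation, easy paper) configurations:
  P(high score) = 0.05×0.97×0.97 + 0.62×0.97×0.03 + 0.69×0.03×0.97 + 0.88×0.03×0.03
        = 0.047045 + 0.018042 + 0.020079 + 0.000792 = 0.085958
The terms with strong preparation present sum to 0.020871, so
  P(strong preparation | high score) = 0.020871 / 0.085958 ≈ 0.243

P(strong preparation | high score) ≈ 0.243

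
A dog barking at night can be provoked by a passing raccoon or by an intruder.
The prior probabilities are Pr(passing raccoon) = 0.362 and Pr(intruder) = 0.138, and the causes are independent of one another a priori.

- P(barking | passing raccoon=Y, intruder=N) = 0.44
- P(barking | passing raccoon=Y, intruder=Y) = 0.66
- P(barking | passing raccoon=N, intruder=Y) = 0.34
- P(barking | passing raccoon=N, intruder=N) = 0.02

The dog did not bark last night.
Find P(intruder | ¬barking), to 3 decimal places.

Numerator (weight on configurations with intruder): 0.058109 + 0.016985 = 0.075094
Denominator P(¬barking): 0.98×0.638×0.862 + 0.66×0.638×0.138 + 0.56×0.362×0.862 + 0.34×0.362×0.138 = 0.788796
Posterior = 0.075094 / 0.788796 ≈ 0.095

P(intruder | ¬barking) ≈ 0.095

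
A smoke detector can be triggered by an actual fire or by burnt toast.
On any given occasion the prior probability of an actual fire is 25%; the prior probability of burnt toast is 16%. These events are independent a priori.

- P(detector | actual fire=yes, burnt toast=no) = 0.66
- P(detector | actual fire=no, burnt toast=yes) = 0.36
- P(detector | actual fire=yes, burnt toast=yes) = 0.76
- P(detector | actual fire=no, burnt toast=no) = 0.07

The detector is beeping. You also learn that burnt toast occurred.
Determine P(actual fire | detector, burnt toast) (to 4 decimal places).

P(actual fire | detector, burnt toast) ≈ 0.4130

P(detector | burnt toast) = 0.36*0.75 + 0.76*0.25 = 0.270000 + 0.190000 = 0.460000
The actual fire-present share is 0.76*0.25 = 0.190000.
P(actual fire | detector, burnt toast) = 0.190000 / 0.460000 ≈ 0.4130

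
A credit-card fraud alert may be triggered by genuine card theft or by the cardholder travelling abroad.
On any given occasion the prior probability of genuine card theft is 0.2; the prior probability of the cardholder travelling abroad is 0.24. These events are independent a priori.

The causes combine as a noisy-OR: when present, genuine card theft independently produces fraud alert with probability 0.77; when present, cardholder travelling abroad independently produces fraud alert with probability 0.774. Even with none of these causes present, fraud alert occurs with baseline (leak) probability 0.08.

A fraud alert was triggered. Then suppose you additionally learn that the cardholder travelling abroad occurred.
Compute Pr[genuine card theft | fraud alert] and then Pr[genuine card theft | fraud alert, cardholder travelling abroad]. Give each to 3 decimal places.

Under noisy-OR, P(fraud alert | causes) = 1 − (1−0.08)·∏(1−qᵢ) over the active causes.
P(fraud alert) = 0.08*0.8*0.76 + 0.79208*0.8*0.24 + 0.7884*0.2*0.76 + 0.952178*0.2*0.24 = 0.048640 + 0.152079 + 0.119837 + 0.045705 = 0.366261
The genuine card theft-present share is 0.119837 + 0.045705 = 0.165542.
So P(genuine card theft | fraud alert) = 0.165542/0.366261 ≈ 0.452.

Now also conditioning on cardholder travelling abroad=true:
By total probability over both values of genuine card theft:
  P(fraud alert | cardholder travelling abroad) = 0.79208×0.8 + 0.952178×0.2
        = 0.633664 + 0.190436 = 0.824100
Configurations with genuine card theft contribute 0.190436, so
  P(genuine card theft | fraud alert, cardholder travelling abroad) = 0.190436 / 0.824100 ≈ 0.231
This is intercausal reasoning (explaining away): once cardholder travelling abroad accounts for the fraud alert, genuine card theft becomes less likely.

Pr[genuine card theft | fraud alert] ≈ 0.452; Pr[genuine card theft | fraud alert, cardholder travelling abroad] ≈ 0.231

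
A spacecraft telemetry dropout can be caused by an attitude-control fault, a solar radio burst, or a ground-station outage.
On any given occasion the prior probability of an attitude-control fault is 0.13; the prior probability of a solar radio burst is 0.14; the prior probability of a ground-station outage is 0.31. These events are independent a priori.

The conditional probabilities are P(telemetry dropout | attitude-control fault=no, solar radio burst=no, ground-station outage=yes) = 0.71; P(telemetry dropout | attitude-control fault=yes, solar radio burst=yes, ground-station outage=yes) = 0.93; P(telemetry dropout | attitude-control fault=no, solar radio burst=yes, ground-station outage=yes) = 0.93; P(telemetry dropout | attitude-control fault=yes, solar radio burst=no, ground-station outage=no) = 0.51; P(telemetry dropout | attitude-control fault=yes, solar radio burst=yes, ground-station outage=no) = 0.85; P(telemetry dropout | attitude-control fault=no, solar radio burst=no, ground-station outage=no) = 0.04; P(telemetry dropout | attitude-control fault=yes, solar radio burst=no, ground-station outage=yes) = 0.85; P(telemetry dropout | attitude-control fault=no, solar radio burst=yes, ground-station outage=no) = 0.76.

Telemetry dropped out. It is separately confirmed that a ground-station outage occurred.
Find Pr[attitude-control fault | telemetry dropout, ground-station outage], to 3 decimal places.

For the numerator, keep only attitude-control fault=true terms: 0.095030 + 0.016926 = 0.111956
The normalizing constant is 0.71·0.87·0.86 + 0.93·0.87·0.14 + 0.85·0.13·0.86 + 0.93·0.13·0.14 = 0.756452
P(attitude-control fault | telemetry dropout, ground-station outage) = 0.111956/0.756452 ≈ 0.148

Pr[attitude-control fault | telemetry dropout, ground-station outage] ≈ 0.148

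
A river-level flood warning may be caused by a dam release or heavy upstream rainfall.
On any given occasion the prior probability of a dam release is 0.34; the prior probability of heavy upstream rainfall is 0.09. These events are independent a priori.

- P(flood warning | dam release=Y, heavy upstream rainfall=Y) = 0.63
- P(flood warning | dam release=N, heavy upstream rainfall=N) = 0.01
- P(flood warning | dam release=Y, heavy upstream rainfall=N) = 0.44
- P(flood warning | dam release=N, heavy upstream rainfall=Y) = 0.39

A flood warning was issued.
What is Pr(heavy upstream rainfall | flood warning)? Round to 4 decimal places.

Pr(heavy upstream rainfall | flood warning) ≈ 0.2299

P(flood warning) = 0.01×0.66×0.91 + 0.39×0.66×0.09 + 0.44×0.34×0.91 + 0.63×0.34×0.09 = 0.006006 + 0.023166 + 0.136136 + 0.019278 = 0.184586
Restricting to configurations with heavy upstream rainfall present: 0.023166 + 0.019278 = 0.042444.
Hence the posterior is 0.042444/0.184586 ≈ 0.2299.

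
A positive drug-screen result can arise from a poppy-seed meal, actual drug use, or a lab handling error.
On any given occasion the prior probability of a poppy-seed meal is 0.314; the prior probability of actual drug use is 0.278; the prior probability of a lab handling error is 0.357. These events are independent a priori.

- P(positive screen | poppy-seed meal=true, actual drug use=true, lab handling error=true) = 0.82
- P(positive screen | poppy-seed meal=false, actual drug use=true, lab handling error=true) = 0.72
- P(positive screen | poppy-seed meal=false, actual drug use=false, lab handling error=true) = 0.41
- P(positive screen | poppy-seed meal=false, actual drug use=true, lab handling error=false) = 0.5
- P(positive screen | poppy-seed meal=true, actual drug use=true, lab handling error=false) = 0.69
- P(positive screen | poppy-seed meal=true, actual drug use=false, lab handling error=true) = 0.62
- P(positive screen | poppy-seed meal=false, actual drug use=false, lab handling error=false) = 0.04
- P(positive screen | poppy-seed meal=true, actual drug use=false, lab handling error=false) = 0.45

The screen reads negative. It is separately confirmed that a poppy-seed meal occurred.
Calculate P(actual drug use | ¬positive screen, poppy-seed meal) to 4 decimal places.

Numerator (weight on configurations with actual drug use): 0.055414 + 0.017864 = 0.073278
The normalizing constant is 0.55·0.722·0.643 + 0.38·0.722·0.357 + 0.31·0.278·0.643 + 0.18·0.278·0.357 = 0.426560
Posterior = 0.073278 / 0.426560 ≈ 0.1718

P(actual drug use | ¬positive screen, poppy-seed meal) ≈ 0.1718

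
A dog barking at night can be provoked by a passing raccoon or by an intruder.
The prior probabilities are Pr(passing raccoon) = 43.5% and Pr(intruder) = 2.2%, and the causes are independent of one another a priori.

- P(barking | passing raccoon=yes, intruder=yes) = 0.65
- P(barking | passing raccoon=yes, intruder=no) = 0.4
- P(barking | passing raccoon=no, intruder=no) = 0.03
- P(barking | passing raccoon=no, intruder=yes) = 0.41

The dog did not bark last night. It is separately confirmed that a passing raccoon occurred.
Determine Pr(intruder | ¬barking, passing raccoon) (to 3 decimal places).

Pr(intruder | ¬barking, passing raccoon) ≈ 0.013

By total probability over both values of intruder:
  P(¬barking | passing raccoon) = 0.6·0.978 + 0.35·0.022
        = 0.586800 + 0.007700 = 0.594500
The terms with intruder present sum to 0.007700, so
  P(intruder | ¬barking, passing raccoon) = 0.007700 / 0.594500 ≈ 0.013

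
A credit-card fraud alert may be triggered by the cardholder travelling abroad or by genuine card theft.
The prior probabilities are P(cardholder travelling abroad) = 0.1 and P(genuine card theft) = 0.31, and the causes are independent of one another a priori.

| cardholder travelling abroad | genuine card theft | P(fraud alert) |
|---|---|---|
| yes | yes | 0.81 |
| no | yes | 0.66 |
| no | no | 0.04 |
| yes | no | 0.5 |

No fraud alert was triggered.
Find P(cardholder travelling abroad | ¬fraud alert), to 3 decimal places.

P(cardholder travelling abroad | ¬fraud alert) ≈ 0.055

Numerator (weight on configurations with cardholder travelling abroad): 0.034500 + 0.005890 = 0.040390
Denominator P(¬fraud alert): 0.96×0.9×0.69 + 0.34×0.9×0.31 + 0.5×0.1×0.69 + 0.19×0.1×0.31 = 0.731410
Posterior = 0.040390 / 0.731410 ≈ 0.055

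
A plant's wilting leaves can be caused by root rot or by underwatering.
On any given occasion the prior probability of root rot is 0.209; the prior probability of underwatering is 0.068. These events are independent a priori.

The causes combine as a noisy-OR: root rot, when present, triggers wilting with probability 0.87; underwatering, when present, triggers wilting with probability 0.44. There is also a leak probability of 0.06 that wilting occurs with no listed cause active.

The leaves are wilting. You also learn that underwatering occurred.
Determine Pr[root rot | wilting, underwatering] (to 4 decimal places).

Pr[root rot | wilting, underwatering] ≈ 0.3420

Under noisy-OR, P(wilting | causes) = 1 − (1−0.06)·∏(1−qᵢ) over the active causes.
Numerator (weight on configurations with root rot): 0.931568×0.209 = 0.194698
Normalizer over all consistent configurations: 0.4736×0.791 + 0.931568×0.209 = 0.569316
Posterior = 0.194698 / 0.569316 ≈ 0.3420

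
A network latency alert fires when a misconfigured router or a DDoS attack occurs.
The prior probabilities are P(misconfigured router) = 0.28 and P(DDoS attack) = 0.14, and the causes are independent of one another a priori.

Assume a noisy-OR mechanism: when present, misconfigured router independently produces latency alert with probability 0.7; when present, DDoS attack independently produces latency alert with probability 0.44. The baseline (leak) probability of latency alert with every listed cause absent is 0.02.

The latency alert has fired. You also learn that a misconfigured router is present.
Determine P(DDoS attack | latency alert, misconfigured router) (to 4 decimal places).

P(DDoS attack | latency alert, misconfigured router) ≈ 0.1615

Under noisy-OR, P(latency alert | causes) = 1 − (1−0.02)·∏(1−qᵢ) over the active causes.
Numerator (weight on configurations with DDoS attack): 0.83536·0.14 = 0.116950
Denominator P(latency alert | misconfigured router): 0.706·0.86 + 0.83536·0.14 = 0.724110
Posterior = 0.116950 / 0.724110 ≈ 0.1615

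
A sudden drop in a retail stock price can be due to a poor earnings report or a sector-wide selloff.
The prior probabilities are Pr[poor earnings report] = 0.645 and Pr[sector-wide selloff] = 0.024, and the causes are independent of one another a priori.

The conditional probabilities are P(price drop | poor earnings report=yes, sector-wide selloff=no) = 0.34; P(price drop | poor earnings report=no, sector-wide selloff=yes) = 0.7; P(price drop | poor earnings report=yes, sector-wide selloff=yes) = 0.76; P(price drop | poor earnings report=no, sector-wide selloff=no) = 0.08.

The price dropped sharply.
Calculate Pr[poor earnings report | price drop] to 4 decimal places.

P(price drop) = 0.08*0.355*0.976 + 0.7*0.355*0.024 + 0.34*0.645*0.976 + 0.76*0.645*0.024 = 0.027718 + 0.005964 + 0.214037 + 0.011765 = 0.259484
Restricting to configurations with poor earnings report present: 0.214037 + 0.011765 = 0.225802.
So P(poor earnings report | price drop) = 0.225802/0.259484 ≈ 0.8702.

Pr[poor earnings report | price drop] ≈ 0.8702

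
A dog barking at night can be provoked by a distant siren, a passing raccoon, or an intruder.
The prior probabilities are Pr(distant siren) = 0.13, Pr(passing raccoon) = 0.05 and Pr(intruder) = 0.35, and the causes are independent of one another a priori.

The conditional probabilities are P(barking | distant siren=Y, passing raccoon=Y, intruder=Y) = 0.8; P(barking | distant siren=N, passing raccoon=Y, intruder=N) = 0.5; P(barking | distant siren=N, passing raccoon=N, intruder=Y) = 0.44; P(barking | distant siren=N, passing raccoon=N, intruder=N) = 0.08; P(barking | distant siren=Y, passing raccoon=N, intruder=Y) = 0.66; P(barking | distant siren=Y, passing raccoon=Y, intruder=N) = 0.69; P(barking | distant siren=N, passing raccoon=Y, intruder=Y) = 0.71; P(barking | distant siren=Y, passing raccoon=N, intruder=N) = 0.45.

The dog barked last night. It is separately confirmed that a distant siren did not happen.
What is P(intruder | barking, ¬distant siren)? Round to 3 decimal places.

P(intruder | barking, ¬distant siren) ≈ 0.707

P(barking | ¬distant siren) = 0.08×0.95×0.65 + 0.44×0.95×0.35 + 0.5×0.05×0.65 + 0.71×0.05×0.35 = 0.049400 + 0.146300 + 0.016250 + 0.012425 = 0.224375
Restricting to configurations with intruder present: 0.146300 + 0.012425 = 0.158725.
P(intruder | barking, ¬distant siren) = 0.158725 / 0.224375 ≈ 0.707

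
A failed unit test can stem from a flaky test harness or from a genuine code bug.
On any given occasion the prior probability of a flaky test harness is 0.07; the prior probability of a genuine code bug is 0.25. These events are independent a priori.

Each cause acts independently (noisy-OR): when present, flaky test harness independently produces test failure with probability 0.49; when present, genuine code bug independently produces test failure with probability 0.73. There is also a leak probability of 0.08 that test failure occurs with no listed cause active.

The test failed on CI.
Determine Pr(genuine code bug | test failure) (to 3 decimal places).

Pr(genuine code bug | test failure) ≈ 0.694

Under noisy-OR, P(test failure | causes) = 1 − (1−0.08)·∏(1−qᵢ) over the active causes.
P(test failure) = 0.08·0.93·0.75 + 0.7516·0.93·0.25 + 0.5308·0.07·0.75 + 0.873316·0.07·0.25 = 0.055800 + 0.174747 + 0.027867 + 0.015283 = 0.273697
The genuine code bug-present share is 0.174747 + 0.015283 = 0.190030.
Hence the posterior is 0.190030/0.273697 ≈ 0.694.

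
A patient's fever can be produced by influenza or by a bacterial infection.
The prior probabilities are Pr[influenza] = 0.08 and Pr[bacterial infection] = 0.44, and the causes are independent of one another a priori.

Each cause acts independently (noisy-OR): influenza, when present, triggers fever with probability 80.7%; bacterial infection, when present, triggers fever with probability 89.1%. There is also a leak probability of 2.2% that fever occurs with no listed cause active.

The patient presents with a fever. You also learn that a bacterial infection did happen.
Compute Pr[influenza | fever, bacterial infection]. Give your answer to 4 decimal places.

Pr[influenza | fever, bacterial infection] ≈ 0.0870

Under noisy-OR, P(fever | causes) = 1 − (1−0.022)·∏(1−qᵢ) over the active causes.
Numerator (weight on configurations with influenza): 0.979426×0.08 = 0.078354
Denominator P(fever | bacterial infection): 0.893398×0.92 + 0.979426×0.08 = 0.900280
Posterior = 0.078354 / 0.900280 ≈ 0.0870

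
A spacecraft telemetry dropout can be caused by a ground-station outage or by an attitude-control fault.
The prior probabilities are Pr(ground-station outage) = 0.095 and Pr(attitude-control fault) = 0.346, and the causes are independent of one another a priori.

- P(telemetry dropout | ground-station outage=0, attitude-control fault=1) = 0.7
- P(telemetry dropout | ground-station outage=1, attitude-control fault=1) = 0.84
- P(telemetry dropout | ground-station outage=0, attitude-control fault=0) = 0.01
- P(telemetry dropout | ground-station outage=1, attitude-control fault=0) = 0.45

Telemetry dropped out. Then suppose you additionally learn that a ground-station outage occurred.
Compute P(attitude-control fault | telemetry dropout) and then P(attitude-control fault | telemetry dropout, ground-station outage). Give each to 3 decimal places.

Numerator (weight on configurations with attitude-control fault): 0.219191 + 0.027611 = 0.246802
The normalizing constant is 0.01·0.905·0.654 + 0.7·0.905·0.346 + 0.45·0.095·0.654 + 0.84·0.095·0.346 = 0.280680
P(attitude-control fault | telemetry dropout) = 0.246802/0.280680 ≈ 0.879

Now condition on the additional information:
By total probability over both values of attitude-control fault:
  P(telemetry dropout | ground-station outage) = 0.45×0.654 + 0.84×0.346
        = 0.294300 + 0.290640 = 0.584940
The terms with attitude-control fault present sum to 0.290640, so
  P(attitude-control fault | telemetry dropout, ground-station outage) = 0.290640 / 0.584940 ≈ 0.497

P(attitude-control fault | telemetry dropout) ≈ 0.879; P(attitude-control fault | telemetry dropout, ground-station outage) ≈ 0.497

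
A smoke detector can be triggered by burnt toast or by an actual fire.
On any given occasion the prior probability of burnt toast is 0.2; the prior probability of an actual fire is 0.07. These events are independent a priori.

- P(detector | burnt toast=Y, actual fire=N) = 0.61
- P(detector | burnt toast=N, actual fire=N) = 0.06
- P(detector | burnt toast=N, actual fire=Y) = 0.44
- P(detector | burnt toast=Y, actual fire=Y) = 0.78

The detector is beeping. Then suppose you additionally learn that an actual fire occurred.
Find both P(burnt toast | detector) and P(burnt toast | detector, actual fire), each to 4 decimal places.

P(detector) = 0.06·0.8·0.93 + 0.44·0.8·0.07 + 0.61·0.2·0.93 + 0.78·0.2·0.07 = 0.044640 + 0.024640 + 0.113460 + 0.010920 = 0.193660
The burnt toast-present share is 0.113460 + 0.010920 = 0.124380.
P(burnt toast | detector) = 0.124380 / 0.193660 ≈ 0.6423

With the extra evidence:
Numerator (weight on configurations with burnt toast): 0.78×0.2 = 0.156000
Denominator P(detector | actual fire): 0.44×0.8 + 0.78×0.2 = 0.508000
P(burnt toast | detector, actual fire) = 0.156000/0.508000 ≈ 0.3071
This is intercausal reasoning (explaining away): once actual fire accounts for the detector, burnt toast becomes less likely.

P(burnt toast | detector) ≈ 0.6423; P(burnt toast | detector, actual fire) ≈ 0.3071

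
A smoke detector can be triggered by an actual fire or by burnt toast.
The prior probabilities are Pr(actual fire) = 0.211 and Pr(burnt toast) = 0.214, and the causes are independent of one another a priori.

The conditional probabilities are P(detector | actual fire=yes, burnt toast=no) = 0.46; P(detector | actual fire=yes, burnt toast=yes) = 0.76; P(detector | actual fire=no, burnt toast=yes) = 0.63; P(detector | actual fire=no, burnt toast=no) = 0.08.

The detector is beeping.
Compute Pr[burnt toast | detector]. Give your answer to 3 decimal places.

P(detector) = 0.08×0.789×0.786 + 0.63×0.789×0.214 + 0.46×0.211×0.786 + 0.76×0.211×0.214 = 0.049612 + 0.106373 + 0.076289 + 0.034317 = 0.266591
Of this, 0.140690 comes from 0.106373 + 0.034317 (the burnt toast=true cases).
Hence the posterior is 0.140690/0.266591 ≈ 0.528.

Pr[burnt toast | detector] ≈ 0.528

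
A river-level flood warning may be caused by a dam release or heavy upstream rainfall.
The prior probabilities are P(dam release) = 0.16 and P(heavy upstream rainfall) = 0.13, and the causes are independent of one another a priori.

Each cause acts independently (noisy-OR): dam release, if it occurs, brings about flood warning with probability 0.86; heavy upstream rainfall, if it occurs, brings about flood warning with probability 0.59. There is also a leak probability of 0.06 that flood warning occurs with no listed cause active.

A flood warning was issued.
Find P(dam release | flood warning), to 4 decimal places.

Under noisy-OR, P(flood warning | causes) = 1 − (1−0.06)·∏(1−qᵢ) over the active causes.
P(flood warning) = 0.06·0.84·0.87 + 0.6146·0.84·0.13 + 0.8684·0.16·0.87 + 0.946044·0.16·0.13 = 0.043848 + 0.067114 + 0.120881 + 0.019678 = 0.251521
Of this, 0.140559 comes from 0.120881 + 0.019678 (the dam release=true cases).
Hence the posterior is 0.140559/0.251521 ≈ 0.5588.

P(dam release | flood warning) ≈ 0.5588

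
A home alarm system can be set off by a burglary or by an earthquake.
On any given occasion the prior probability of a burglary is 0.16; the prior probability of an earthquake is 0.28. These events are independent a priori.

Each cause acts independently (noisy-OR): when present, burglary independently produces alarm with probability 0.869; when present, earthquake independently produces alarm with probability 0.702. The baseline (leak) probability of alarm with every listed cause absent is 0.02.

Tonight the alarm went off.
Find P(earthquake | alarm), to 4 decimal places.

Under noisy-OR, P(alarm | causes) = 1 − (1−0.02)·∏(1−qᵢ) over the active causes.
Enumerate the 4 (burglary, earthquake) configurations and weight by the priors:
  P(alarm) = 0.02·0.84·0.72 + 0.70796·0.84·0.28 + 0.87162·0.16·0.72 + 0.961743·0.16·0.28
        = 0.012096 + 0.166512 + 0.100411 + 0.043086 = 0.322105
The terms with earthquake present sum to 0.209598, so
  P(earthquake | alarm) = 0.209598 / 0.322105 ≈ 0.6507

P(earthquake | alarm) ≈ 0.6507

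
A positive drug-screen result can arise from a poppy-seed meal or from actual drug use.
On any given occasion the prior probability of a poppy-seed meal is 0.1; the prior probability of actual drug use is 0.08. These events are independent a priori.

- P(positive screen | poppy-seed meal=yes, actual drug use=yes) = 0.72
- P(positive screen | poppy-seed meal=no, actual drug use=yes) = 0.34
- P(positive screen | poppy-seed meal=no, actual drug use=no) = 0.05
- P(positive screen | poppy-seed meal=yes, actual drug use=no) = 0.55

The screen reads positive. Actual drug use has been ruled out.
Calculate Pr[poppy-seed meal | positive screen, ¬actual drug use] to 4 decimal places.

For the numerator, keep only poppy-seed meal=true terms: 0.55*0.1 = 0.055000
Normalizer over all consistent configurations: 0.05*0.9 + 0.55*0.1 = 0.100000
P(poppy-seed meal | positive screen, ¬actual drug use) = 0.055000/0.100000 ≈ 0.5500

Pr[poppy-seed meal | positive screen, ¬actual drug use] ≈ 0.5500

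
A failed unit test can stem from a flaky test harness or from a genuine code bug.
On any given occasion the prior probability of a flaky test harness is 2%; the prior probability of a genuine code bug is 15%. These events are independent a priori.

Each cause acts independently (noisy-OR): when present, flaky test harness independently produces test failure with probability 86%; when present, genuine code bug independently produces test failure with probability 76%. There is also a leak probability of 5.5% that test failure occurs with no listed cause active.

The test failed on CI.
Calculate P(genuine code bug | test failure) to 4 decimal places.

P(genuine code bug | test failure) ≈ 0.6581

Under noisy-OR, P(test failure | causes) = 1 − (1−0.055)·∏(1−qᵢ) over the active causes.
Sum P(test failure|·) weighted by the priors over the 4 (flaky test harness, genuine code bug) configurations:
  P(test failure) = 0.055·0.98·0.85 + 0.7732·0.98·0.15 + 0.8677·0.02·0.85 + 0.968248·0.02·0.15
        = 0.045815 + 0.113660 + 0.014751 + 0.002905 = 0.177131
Configurations with genuine code bug contribute 0.116565, so
  P(genuine code bug | test failure) = 0.116565 / 0.177131 ≈ 0.6581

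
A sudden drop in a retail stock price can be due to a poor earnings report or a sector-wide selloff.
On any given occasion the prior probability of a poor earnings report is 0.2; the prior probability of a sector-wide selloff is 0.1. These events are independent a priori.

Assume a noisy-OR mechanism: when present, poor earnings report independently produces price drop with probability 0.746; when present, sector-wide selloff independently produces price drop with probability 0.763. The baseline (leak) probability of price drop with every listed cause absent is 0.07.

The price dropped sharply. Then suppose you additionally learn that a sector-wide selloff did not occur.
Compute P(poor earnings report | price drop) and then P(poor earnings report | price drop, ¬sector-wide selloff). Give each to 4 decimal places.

Under noisy-OR, P(price drop | causes) = 1 − (1−0.07)·∏(1−qᵢ) over the active causes.
P(price drop) = 0.07×0.8×0.9 + 0.77959×0.8×0.1 + 0.76378×0.2×0.9 + 0.944016×0.2×0.1 = 0.050400 + 0.062367 + 0.137480 + 0.018880 = 0.269127
Restricting to configurations with poor earnings report present: 0.137480 + 0.018880 = 0.156360.
P(poor earnings report | price drop) = 0.156360 / 0.269127 ≈ 0.5810

Now also conditioning on sector-wide selloff≠true:
P(price drop | ¬sector-wide selloff) = 0.07×0.8 + 0.76378×0.2 = 0.056000 + 0.152756 = 0.208756
Of this, 0.152756 comes from 0.76378×0.2 (the poor earnings report=true cases).
P(poor earnings report | price drop, ¬sector-wide selloff) = 0.152756 / 0.208756 ≈ 0.7317
Ruling out sector-wide selloff raises the posterior on poor earnings report — the flip side of explaining away.

P(poor earnings report | price drop) ≈ 0.5810; P(poor earnings report | price drop, ¬sector-wide selloff) ≈ 0.7317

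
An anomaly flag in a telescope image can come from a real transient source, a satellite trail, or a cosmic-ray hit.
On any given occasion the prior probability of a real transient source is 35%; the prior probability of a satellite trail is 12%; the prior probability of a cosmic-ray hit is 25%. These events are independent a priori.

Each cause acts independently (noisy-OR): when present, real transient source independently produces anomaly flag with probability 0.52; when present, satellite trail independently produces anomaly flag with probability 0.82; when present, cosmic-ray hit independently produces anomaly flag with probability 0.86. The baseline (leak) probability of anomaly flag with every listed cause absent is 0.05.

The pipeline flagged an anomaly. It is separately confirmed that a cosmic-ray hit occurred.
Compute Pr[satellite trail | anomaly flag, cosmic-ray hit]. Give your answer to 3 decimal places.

Under noisy-OR, P(anomaly flag | causes) = 1 − (1−0.05)·∏(1−qᵢ) over the active causes.
P(anomaly flag | cosmic-ray hit) = 0.867×0.65×0.88 + 0.97606×0.65×0.12 + 0.93616×0.35×0.88 + 0.988509×0.35×0.12 = 0.495924 + 0.076133 + 0.288337 + 0.041517 = 0.901911
Of this, 0.117650 comes from 0.076133 + 0.041517 (the satellite trail=true cases).
P(satellite trail | anomaly flag, cosmic-ray hit) = 0.117650 / 0.901911 ≈ 0.130

Pr[satellite trail | anomaly flag, cosmic-ray hit] ≈ 0.130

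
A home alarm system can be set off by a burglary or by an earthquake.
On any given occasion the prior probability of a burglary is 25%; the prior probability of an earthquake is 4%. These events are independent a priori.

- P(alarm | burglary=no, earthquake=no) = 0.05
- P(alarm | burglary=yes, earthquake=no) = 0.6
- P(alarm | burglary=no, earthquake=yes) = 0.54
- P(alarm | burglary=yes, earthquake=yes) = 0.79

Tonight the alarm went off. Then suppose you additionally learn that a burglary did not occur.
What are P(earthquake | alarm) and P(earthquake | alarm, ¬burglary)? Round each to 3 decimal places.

By total probability over the 4 (burglary, earthquake) configurations:
  P(alarm) = 0.05·0.75·0.96 + 0.54·0.75·0.04 + 0.6·0.25·0.96 + 0.79·0.25·0.04
        = 0.036000 + 0.016200 + 0.144000 + 0.007900 = 0.204100
Keeping only the earthquake-present terms gives 0.024100, so
  P(earthquake | alarm) = 0.024100 / 0.204100 ≈ 0.118

Now condition on the additional information:
By total probability over both values of earthquake:
  P(alarm | ¬burglary) = 0.05·0.96 + 0.54·0.04
        = 0.048000 + 0.021600 = 0.069600
Configurations with earthquake contribute 0.021600, so
  P(earthquake | alarm, ¬burglary) = 0.021600 / 0.069600 ≈ 0.310
Ruling out burglary raises the posterior on earthquake — the flip side of explaining away.

P(earthquake | alarm) ≈ 0.118; P(earthquake | alarm, ¬burglary) ≈ 0.310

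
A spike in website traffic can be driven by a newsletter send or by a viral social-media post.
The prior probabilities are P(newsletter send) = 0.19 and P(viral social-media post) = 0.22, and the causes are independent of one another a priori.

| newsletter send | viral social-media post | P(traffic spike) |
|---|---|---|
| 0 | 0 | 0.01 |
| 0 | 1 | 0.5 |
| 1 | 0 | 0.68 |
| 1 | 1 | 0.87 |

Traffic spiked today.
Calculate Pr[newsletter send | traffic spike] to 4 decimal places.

Numerator (weight on configurations with newsletter send): 0.100776 + 0.036366 = 0.137142
The normalizing constant is 0.01·0.81·0.78 + 0.5·0.81·0.22 + 0.68·0.19·0.78 + 0.87·0.19·0.22 = 0.232560
Posterior = 0.137142 / 0.232560 ≈ 0.5897

Pr[newsletter send | traffic spike] ≈ 0.5897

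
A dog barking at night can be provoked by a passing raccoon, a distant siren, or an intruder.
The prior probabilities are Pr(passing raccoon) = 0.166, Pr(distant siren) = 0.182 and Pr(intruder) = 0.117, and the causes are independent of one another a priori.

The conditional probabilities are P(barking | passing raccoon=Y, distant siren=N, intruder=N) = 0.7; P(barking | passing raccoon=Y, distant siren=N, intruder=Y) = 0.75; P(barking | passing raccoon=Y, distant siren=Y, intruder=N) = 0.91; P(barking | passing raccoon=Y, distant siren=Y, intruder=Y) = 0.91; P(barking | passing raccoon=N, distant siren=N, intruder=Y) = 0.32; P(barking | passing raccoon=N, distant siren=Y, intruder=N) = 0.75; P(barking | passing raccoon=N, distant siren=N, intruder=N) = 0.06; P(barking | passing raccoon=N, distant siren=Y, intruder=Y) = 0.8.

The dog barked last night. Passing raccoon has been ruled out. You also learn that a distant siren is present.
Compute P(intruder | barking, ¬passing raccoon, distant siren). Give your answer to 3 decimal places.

P(intruder | barking, ¬passing raccoon, distant siren) ≈ 0.124

P(barking | ¬passing raccoon, distant siren) = 0.75×0.883 + 0.8×0.117 = 0.662250 + 0.093600 = 0.755850
The intruder-present share is 0.8×0.117 = 0.093600.
P(intruder | barking, ¬passing raccoon, distant siren) = 0.093600 / 0.755850 ≈ 0.124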